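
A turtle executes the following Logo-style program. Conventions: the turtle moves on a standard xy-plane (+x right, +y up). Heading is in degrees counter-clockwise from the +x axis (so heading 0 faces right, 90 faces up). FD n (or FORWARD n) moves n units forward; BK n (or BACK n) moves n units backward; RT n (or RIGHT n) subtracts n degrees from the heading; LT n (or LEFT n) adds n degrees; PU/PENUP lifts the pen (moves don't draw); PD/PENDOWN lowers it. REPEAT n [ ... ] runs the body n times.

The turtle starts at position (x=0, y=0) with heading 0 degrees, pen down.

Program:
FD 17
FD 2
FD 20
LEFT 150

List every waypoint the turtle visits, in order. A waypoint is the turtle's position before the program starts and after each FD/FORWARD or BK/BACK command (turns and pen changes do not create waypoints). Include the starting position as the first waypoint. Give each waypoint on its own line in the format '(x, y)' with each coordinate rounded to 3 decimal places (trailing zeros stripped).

Answer: (0, 0)
(17, 0)
(19, 0)
(39, 0)

Derivation:
Executing turtle program step by step:
Start: pos=(0,0), heading=0, pen down
FD 17: (0,0) -> (17,0) [heading=0, draw]
FD 2: (17,0) -> (19,0) [heading=0, draw]
FD 20: (19,0) -> (39,0) [heading=0, draw]
LT 150: heading 0 -> 150
Final: pos=(39,0), heading=150, 3 segment(s) drawn
Waypoints (4 total):
(0, 0)
(17, 0)
(19, 0)
(39, 0)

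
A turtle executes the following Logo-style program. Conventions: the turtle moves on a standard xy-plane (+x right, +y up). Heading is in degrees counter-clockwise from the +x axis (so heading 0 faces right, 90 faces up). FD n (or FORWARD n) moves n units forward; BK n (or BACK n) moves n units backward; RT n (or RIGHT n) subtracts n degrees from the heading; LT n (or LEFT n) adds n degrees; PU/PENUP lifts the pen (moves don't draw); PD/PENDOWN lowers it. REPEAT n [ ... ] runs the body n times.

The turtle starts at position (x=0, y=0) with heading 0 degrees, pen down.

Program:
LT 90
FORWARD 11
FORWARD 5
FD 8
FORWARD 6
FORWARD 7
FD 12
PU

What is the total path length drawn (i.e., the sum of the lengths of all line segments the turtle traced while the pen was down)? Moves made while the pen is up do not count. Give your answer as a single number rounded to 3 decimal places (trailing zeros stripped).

Executing turtle program step by step:
Start: pos=(0,0), heading=0, pen down
LT 90: heading 0 -> 90
FD 11: (0,0) -> (0,11) [heading=90, draw]
FD 5: (0,11) -> (0,16) [heading=90, draw]
FD 8: (0,16) -> (0,24) [heading=90, draw]
FD 6: (0,24) -> (0,30) [heading=90, draw]
FD 7: (0,30) -> (0,37) [heading=90, draw]
FD 12: (0,37) -> (0,49) [heading=90, draw]
PU: pen up
Final: pos=(0,49), heading=90, 6 segment(s) drawn

Segment lengths:
  seg 1: (0,0) -> (0,11), length = 11
  seg 2: (0,11) -> (0,16), length = 5
  seg 3: (0,16) -> (0,24), length = 8
  seg 4: (0,24) -> (0,30), length = 6
  seg 5: (0,30) -> (0,37), length = 7
  seg 6: (0,37) -> (0,49), length = 12
Total = 49

Answer: 49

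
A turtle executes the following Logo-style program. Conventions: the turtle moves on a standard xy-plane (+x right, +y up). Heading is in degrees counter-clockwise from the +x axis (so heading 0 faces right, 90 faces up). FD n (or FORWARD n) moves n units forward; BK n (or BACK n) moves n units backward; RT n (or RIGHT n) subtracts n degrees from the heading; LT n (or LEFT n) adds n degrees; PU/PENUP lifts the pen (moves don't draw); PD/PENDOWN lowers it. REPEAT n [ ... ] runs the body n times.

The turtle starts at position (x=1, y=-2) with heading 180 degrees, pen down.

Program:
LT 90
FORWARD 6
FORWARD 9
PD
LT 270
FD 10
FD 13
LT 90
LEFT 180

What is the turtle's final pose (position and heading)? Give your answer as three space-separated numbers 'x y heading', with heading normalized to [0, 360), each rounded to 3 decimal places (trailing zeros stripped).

Answer: -22 -17 90

Derivation:
Executing turtle program step by step:
Start: pos=(1,-2), heading=180, pen down
LT 90: heading 180 -> 270
FD 6: (1,-2) -> (1,-8) [heading=270, draw]
FD 9: (1,-8) -> (1,-17) [heading=270, draw]
PD: pen down
LT 270: heading 270 -> 180
FD 10: (1,-17) -> (-9,-17) [heading=180, draw]
FD 13: (-9,-17) -> (-22,-17) [heading=180, draw]
LT 90: heading 180 -> 270
LT 180: heading 270 -> 90
Final: pos=(-22,-17), heading=90, 4 segment(s) drawn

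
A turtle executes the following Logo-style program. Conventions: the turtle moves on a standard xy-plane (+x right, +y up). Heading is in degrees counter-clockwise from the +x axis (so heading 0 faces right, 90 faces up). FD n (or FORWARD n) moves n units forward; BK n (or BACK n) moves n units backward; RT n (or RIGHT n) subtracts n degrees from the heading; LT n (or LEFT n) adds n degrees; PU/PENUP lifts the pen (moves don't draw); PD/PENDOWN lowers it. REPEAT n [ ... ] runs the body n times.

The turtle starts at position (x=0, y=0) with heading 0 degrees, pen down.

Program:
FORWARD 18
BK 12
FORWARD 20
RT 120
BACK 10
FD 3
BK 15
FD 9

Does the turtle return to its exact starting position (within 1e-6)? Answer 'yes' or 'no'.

Executing turtle program step by step:
Start: pos=(0,0), heading=0, pen down
FD 18: (0,0) -> (18,0) [heading=0, draw]
BK 12: (18,0) -> (6,0) [heading=0, draw]
FD 20: (6,0) -> (26,0) [heading=0, draw]
RT 120: heading 0 -> 240
BK 10: (26,0) -> (31,8.66) [heading=240, draw]
FD 3: (31,8.66) -> (29.5,6.062) [heading=240, draw]
BK 15: (29.5,6.062) -> (37,19.053) [heading=240, draw]
FD 9: (37,19.053) -> (32.5,11.258) [heading=240, draw]
Final: pos=(32.5,11.258), heading=240, 7 segment(s) drawn

Start position: (0, 0)
Final position: (32.5, 11.258)
Distance = 34.395; >= 1e-6 -> NOT closed

Answer: no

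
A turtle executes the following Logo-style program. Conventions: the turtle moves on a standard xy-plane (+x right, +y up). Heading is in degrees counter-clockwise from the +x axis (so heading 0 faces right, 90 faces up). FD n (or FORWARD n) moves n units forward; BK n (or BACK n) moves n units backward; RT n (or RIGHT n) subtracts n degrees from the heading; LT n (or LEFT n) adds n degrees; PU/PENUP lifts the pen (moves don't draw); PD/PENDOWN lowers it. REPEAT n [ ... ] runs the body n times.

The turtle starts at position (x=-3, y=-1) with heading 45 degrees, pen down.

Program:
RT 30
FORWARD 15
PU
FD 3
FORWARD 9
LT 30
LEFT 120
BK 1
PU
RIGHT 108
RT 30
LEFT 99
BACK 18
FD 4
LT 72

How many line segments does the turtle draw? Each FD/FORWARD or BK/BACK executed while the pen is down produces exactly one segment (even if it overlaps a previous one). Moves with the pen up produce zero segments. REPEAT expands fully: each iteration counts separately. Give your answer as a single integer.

Executing turtle program step by step:
Start: pos=(-3,-1), heading=45, pen down
RT 30: heading 45 -> 15
FD 15: (-3,-1) -> (11.489,2.882) [heading=15, draw]
PU: pen up
FD 3: (11.489,2.882) -> (14.387,3.659) [heading=15, move]
FD 9: (14.387,3.659) -> (23.08,5.988) [heading=15, move]
LT 30: heading 15 -> 45
LT 120: heading 45 -> 165
BK 1: (23.08,5.988) -> (24.046,5.729) [heading=165, move]
PU: pen up
RT 108: heading 165 -> 57
RT 30: heading 57 -> 27
LT 99: heading 27 -> 126
BK 18: (24.046,5.729) -> (34.626,-8.833) [heading=126, move]
FD 4: (34.626,-8.833) -> (32.275,-5.597) [heading=126, move]
LT 72: heading 126 -> 198
Final: pos=(32.275,-5.597), heading=198, 1 segment(s) drawn
Segments drawn: 1

Answer: 1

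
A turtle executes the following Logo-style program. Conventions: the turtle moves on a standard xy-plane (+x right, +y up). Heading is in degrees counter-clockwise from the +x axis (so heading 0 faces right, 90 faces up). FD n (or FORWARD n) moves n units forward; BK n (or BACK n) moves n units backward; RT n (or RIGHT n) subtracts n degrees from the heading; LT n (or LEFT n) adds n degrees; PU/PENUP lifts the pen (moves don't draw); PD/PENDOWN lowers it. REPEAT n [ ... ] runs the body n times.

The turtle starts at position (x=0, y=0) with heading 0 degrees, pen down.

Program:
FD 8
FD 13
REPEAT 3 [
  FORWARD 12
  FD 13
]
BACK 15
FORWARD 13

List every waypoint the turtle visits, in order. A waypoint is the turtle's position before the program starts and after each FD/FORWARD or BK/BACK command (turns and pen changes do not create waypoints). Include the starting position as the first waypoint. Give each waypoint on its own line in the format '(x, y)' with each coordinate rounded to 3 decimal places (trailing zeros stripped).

Answer: (0, 0)
(8, 0)
(21, 0)
(33, 0)
(46, 0)
(58, 0)
(71, 0)
(83, 0)
(96, 0)
(81, 0)
(94, 0)

Derivation:
Executing turtle program step by step:
Start: pos=(0,0), heading=0, pen down
FD 8: (0,0) -> (8,0) [heading=0, draw]
FD 13: (8,0) -> (21,0) [heading=0, draw]
REPEAT 3 [
  -- iteration 1/3 --
  FD 12: (21,0) -> (33,0) [heading=0, draw]
  FD 13: (33,0) -> (46,0) [heading=0, draw]
  -- iteration 2/3 --
  FD 12: (46,0) -> (58,0) [heading=0, draw]
  FD 13: (58,0) -> (71,0) [heading=0, draw]
  -- iteration 3/3 --
  FD 12: (71,0) -> (83,0) [heading=0, draw]
  FD 13: (83,0) -> (96,0) [heading=0, draw]
]
BK 15: (96,0) -> (81,0) [heading=0, draw]
FD 13: (81,0) -> (94,0) [heading=0, draw]
Final: pos=(94,0), heading=0, 10 segment(s) drawn
Waypoints (11 total):
(0, 0)
(8, 0)
(21, 0)
(33, 0)
(46, 0)
(58, 0)
(71, 0)
(83, 0)
(96, 0)
(81, 0)
(94, 0)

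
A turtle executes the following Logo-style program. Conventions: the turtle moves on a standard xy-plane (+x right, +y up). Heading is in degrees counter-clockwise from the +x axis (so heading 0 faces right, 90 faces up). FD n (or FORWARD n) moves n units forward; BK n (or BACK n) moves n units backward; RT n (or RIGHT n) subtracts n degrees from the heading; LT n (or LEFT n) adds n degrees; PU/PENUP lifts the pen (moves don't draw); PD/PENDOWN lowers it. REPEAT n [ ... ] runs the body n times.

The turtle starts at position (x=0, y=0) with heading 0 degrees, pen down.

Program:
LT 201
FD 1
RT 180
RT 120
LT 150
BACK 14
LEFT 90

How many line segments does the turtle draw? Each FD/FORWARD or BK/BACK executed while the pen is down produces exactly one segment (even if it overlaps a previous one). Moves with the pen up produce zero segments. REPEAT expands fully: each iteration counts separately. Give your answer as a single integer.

Answer: 2

Derivation:
Executing turtle program step by step:
Start: pos=(0,0), heading=0, pen down
LT 201: heading 0 -> 201
FD 1: (0,0) -> (-0.934,-0.358) [heading=201, draw]
RT 180: heading 201 -> 21
RT 120: heading 21 -> 261
LT 150: heading 261 -> 51
BK 14: (-0.934,-0.358) -> (-9.744,-11.238) [heading=51, draw]
LT 90: heading 51 -> 141
Final: pos=(-9.744,-11.238), heading=141, 2 segment(s) drawn
Segments drawn: 2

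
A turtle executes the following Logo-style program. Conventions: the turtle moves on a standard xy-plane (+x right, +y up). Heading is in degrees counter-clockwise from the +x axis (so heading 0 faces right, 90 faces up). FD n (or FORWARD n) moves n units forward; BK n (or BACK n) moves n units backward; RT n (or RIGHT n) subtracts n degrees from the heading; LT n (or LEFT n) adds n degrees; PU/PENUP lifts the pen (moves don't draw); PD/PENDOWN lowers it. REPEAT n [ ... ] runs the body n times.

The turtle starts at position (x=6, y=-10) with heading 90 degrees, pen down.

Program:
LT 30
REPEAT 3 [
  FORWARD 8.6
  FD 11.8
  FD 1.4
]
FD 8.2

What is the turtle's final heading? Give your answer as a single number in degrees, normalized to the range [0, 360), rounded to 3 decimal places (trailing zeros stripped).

Answer: 120

Derivation:
Executing turtle program step by step:
Start: pos=(6,-10), heading=90, pen down
LT 30: heading 90 -> 120
REPEAT 3 [
  -- iteration 1/3 --
  FD 8.6: (6,-10) -> (1.7,-2.552) [heading=120, draw]
  FD 11.8: (1.7,-2.552) -> (-4.2,7.667) [heading=120, draw]
  FD 1.4: (-4.2,7.667) -> (-4.9,8.879) [heading=120, draw]
  -- iteration 2/3 --
  FD 8.6: (-4.9,8.879) -> (-9.2,16.327) [heading=120, draw]
  FD 11.8: (-9.2,16.327) -> (-15.1,26.546) [heading=120, draw]
  FD 1.4: (-15.1,26.546) -> (-15.8,27.759) [heading=120, draw]
  -- iteration 3/3 --
  FD 8.6: (-15.8,27.759) -> (-20.1,35.207) [heading=120, draw]
  FD 11.8: (-20.1,35.207) -> (-26,45.426) [heading=120, draw]
  FD 1.4: (-26,45.426) -> (-26.7,46.638) [heading=120, draw]
]
FD 8.2: (-26.7,46.638) -> (-30.8,53.739) [heading=120, draw]
Final: pos=(-30.8,53.739), heading=120, 10 segment(s) drawn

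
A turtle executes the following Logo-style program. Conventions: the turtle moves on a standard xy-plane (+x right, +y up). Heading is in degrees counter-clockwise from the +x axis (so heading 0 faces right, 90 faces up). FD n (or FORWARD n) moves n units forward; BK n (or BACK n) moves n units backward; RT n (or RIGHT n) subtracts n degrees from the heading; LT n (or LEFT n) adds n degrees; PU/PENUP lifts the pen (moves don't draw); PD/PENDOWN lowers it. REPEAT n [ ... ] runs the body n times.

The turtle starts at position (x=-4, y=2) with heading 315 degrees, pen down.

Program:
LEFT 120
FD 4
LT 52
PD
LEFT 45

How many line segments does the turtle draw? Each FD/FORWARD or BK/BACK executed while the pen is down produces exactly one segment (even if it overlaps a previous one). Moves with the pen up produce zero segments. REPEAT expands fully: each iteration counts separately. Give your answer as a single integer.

Executing turtle program step by step:
Start: pos=(-4,2), heading=315, pen down
LT 120: heading 315 -> 75
FD 4: (-4,2) -> (-2.965,5.864) [heading=75, draw]
LT 52: heading 75 -> 127
PD: pen down
LT 45: heading 127 -> 172
Final: pos=(-2.965,5.864), heading=172, 1 segment(s) drawn
Segments drawn: 1

Answer: 1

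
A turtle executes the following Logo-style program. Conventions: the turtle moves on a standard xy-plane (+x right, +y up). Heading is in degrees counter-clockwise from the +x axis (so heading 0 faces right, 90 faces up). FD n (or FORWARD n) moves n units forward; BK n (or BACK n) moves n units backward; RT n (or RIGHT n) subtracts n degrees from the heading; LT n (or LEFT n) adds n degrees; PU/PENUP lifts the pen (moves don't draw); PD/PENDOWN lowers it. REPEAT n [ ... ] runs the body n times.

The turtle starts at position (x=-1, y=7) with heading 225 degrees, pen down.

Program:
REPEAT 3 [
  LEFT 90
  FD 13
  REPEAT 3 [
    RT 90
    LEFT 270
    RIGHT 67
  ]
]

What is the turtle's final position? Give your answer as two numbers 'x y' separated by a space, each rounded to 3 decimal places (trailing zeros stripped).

Executing turtle program step by step:
Start: pos=(-1,7), heading=225, pen down
REPEAT 3 [
  -- iteration 1/3 --
  LT 90: heading 225 -> 315
  FD 13: (-1,7) -> (8.192,-2.192) [heading=315, draw]
  REPEAT 3 [
    -- iteration 1/3 --
    RT 90: heading 315 -> 225
    LT 270: heading 225 -> 135
    RT 67: heading 135 -> 68
    -- iteration 2/3 --
    RT 90: heading 68 -> 338
    LT 270: heading 338 -> 248
    RT 67: heading 248 -> 181
    -- iteration 3/3 --
    RT 90: heading 181 -> 91
    LT 270: heading 91 -> 1
    RT 67: heading 1 -> 294
  ]
  -- iteration 2/3 --
  LT 90: heading 294 -> 24
  FD 13: (8.192,-2.192) -> (20.068,3.095) [heading=24, draw]
  REPEAT 3 [
    -- iteration 1/3 --
    RT 90: heading 24 -> 294
    LT 270: heading 294 -> 204
    RT 67: heading 204 -> 137
    -- iteration 2/3 --
    RT 90: heading 137 -> 47
    LT 270: heading 47 -> 317
    RT 67: heading 317 -> 250
    -- iteration 3/3 --
    RT 90: heading 250 -> 160
    LT 270: heading 160 -> 70
    RT 67: heading 70 -> 3
  ]
  -- iteration 3/3 --
  LT 90: heading 3 -> 93
  FD 13: (20.068,3.095) -> (19.388,16.077) [heading=93, draw]
  REPEAT 3 [
    -- iteration 1/3 --
    RT 90: heading 93 -> 3
    LT 270: heading 3 -> 273
    RT 67: heading 273 -> 206
    -- iteration 2/3 --
    RT 90: heading 206 -> 116
    LT 270: heading 116 -> 26
    RT 67: heading 26 -> 319
    -- iteration 3/3 --
    RT 90: heading 319 -> 229
    LT 270: heading 229 -> 139
    RT 67: heading 139 -> 72
  ]
]
Final: pos=(19.388,16.077), heading=72, 3 segment(s) drawn

Answer: 19.388 16.077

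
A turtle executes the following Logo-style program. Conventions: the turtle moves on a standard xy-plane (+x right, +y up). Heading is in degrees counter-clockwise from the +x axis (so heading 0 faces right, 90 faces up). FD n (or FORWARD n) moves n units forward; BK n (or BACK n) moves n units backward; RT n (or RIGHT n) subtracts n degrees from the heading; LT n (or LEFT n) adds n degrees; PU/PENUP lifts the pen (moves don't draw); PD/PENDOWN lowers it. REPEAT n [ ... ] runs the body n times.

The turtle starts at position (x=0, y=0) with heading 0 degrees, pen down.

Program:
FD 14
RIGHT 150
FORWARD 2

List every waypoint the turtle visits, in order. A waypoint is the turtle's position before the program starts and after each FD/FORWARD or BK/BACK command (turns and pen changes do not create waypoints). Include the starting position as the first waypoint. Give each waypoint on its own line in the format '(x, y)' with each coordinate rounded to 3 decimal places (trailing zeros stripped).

Answer: (0, 0)
(14, 0)
(12.268, -1)

Derivation:
Executing turtle program step by step:
Start: pos=(0,0), heading=0, pen down
FD 14: (0,0) -> (14,0) [heading=0, draw]
RT 150: heading 0 -> 210
FD 2: (14,0) -> (12.268,-1) [heading=210, draw]
Final: pos=(12.268,-1), heading=210, 2 segment(s) drawn
Waypoints (3 total):
(0, 0)
(14, 0)
(12.268, -1)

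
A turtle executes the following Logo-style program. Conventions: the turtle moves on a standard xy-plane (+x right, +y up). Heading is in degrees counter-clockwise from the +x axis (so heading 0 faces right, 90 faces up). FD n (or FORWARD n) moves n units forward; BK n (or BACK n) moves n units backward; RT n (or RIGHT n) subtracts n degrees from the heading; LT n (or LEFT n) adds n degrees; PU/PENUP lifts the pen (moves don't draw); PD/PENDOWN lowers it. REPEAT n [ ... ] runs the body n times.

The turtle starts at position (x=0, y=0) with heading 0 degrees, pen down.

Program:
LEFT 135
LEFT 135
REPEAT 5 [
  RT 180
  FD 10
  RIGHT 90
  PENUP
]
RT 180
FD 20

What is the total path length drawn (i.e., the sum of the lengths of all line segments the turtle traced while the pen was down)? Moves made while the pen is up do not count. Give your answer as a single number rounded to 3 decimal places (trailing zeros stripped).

Answer: 10

Derivation:
Executing turtle program step by step:
Start: pos=(0,0), heading=0, pen down
LT 135: heading 0 -> 135
LT 135: heading 135 -> 270
REPEAT 5 [
  -- iteration 1/5 --
  RT 180: heading 270 -> 90
  FD 10: (0,0) -> (0,10) [heading=90, draw]
  RT 90: heading 90 -> 0
  PU: pen up
  -- iteration 2/5 --
  RT 180: heading 0 -> 180
  FD 10: (0,10) -> (-10,10) [heading=180, move]
  RT 90: heading 180 -> 90
  PU: pen up
  -- iteration 3/5 --
  RT 180: heading 90 -> 270
  FD 10: (-10,10) -> (-10,0) [heading=270, move]
  RT 90: heading 270 -> 180
  PU: pen up
  -- iteration 4/5 --
  RT 180: heading 180 -> 0
  FD 10: (-10,0) -> (0,0) [heading=0, move]
  RT 90: heading 0 -> 270
  PU: pen up
  -- iteration 5/5 --
  RT 180: heading 270 -> 90
  FD 10: (0,0) -> (0,10) [heading=90, move]
  RT 90: heading 90 -> 0
  PU: pen up
]
RT 180: heading 0 -> 180
FD 20: (0,10) -> (-20,10) [heading=180, move]
Final: pos=(-20,10), heading=180, 1 segment(s) drawn

Segment lengths:
  seg 1: (0,0) -> (0,10), length = 10
Total = 10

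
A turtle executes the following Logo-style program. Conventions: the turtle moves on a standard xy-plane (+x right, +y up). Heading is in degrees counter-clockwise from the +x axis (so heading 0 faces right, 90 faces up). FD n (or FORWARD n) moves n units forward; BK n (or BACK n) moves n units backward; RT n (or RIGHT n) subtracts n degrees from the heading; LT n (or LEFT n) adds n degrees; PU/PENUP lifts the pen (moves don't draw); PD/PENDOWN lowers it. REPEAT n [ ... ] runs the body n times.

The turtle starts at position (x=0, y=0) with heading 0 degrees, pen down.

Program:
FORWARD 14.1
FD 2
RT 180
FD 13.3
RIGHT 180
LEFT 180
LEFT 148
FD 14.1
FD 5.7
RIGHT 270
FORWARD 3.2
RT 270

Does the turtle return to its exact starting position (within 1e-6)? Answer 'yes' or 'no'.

Answer: no

Derivation:
Executing turtle program step by step:
Start: pos=(0,0), heading=0, pen down
FD 14.1: (0,0) -> (14.1,0) [heading=0, draw]
FD 2: (14.1,0) -> (16.1,0) [heading=0, draw]
RT 180: heading 0 -> 180
FD 13.3: (16.1,0) -> (2.8,0) [heading=180, draw]
RT 180: heading 180 -> 0
LT 180: heading 0 -> 180
LT 148: heading 180 -> 328
FD 14.1: (2.8,0) -> (14.757,-7.472) [heading=328, draw]
FD 5.7: (14.757,-7.472) -> (19.591,-10.492) [heading=328, draw]
RT 270: heading 328 -> 58
FD 3.2: (19.591,-10.492) -> (21.287,-7.779) [heading=58, draw]
RT 270: heading 58 -> 148
Final: pos=(21.287,-7.779), heading=148, 6 segment(s) drawn

Start position: (0, 0)
Final position: (21.287, -7.779)
Distance = 22.664; >= 1e-6 -> NOT closed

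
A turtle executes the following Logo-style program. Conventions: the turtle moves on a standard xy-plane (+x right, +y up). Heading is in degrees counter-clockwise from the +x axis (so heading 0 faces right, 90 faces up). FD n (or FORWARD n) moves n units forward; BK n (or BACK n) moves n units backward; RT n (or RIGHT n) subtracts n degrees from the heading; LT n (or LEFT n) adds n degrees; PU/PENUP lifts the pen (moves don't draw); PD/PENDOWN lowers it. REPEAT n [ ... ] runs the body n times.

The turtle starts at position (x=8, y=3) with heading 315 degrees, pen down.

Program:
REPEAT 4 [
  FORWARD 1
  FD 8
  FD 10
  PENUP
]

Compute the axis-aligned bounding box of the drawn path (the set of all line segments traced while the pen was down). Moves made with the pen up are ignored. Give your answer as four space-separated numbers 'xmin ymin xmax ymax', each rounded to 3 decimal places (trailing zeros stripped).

Executing turtle program step by step:
Start: pos=(8,3), heading=315, pen down
REPEAT 4 [
  -- iteration 1/4 --
  FD 1: (8,3) -> (8.707,2.293) [heading=315, draw]
  FD 8: (8.707,2.293) -> (14.364,-3.364) [heading=315, draw]
  FD 10: (14.364,-3.364) -> (21.435,-10.435) [heading=315, draw]
  PU: pen up
  -- iteration 2/4 --
  FD 1: (21.435,-10.435) -> (22.142,-11.142) [heading=315, move]
  FD 8: (22.142,-11.142) -> (27.799,-16.799) [heading=315, move]
  FD 10: (27.799,-16.799) -> (34.87,-23.87) [heading=315, move]
  PU: pen up
  -- iteration 3/4 --
  FD 1: (34.87,-23.87) -> (35.577,-24.577) [heading=315, move]
  FD 8: (35.577,-24.577) -> (41.234,-30.234) [heading=315, move]
  FD 10: (41.234,-30.234) -> (48.305,-37.305) [heading=315, move]
  PU: pen up
  -- iteration 4/4 --
  FD 1: (48.305,-37.305) -> (49.012,-38.012) [heading=315, move]
  FD 8: (49.012,-38.012) -> (54.669,-43.669) [heading=315, move]
  FD 10: (54.669,-43.669) -> (61.74,-50.74) [heading=315, move]
  PU: pen up
]
Final: pos=(61.74,-50.74), heading=315, 3 segment(s) drawn

Segment endpoints: x in {8, 8.707, 14.364, 21.435}, y in {-10.435, -3.364, 2.293, 3}
xmin=8, ymin=-10.435, xmax=21.435, ymax=3

Answer: 8 -10.435 21.435 3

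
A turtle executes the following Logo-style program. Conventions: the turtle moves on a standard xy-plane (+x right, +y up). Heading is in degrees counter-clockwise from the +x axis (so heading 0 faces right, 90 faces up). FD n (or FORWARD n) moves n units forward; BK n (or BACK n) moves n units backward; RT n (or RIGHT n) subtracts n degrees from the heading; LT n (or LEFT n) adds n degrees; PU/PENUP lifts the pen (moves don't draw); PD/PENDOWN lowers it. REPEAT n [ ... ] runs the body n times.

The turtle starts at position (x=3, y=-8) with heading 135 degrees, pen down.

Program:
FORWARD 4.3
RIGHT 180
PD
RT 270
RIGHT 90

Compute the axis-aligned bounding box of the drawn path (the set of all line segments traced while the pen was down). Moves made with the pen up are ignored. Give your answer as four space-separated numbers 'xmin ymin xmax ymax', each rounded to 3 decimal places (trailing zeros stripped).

Executing turtle program step by step:
Start: pos=(3,-8), heading=135, pen down
FD 4.3: (3,-8) -> (-0.041,-4.959) [heading=135, draw]
RT 180: heading 135 -> 315
PD: pen down
RT 270: heading 315 -> 45
RT 90: heading 45 -> 315
Final: pos=(-0.041,-4.959), heading=315, 1 segment(s) drawn

Segment endpoints: x in {-0.041, 3}, y in {-8, -4.959}
xmin=-0.041, ymin=-8, xmax=3, ymax=-4.959

Answer: -0.041 -8 3 -4.959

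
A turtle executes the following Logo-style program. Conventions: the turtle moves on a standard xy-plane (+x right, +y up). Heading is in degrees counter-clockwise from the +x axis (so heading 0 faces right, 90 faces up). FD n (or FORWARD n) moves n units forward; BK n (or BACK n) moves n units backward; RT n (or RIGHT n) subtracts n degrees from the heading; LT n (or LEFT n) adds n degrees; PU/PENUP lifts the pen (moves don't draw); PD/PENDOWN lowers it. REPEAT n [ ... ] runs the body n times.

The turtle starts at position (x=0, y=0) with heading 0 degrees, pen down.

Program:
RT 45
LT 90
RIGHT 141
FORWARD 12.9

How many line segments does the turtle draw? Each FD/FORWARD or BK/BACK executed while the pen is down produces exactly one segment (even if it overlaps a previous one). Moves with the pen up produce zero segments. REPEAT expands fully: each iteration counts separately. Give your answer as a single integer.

Answer: 1

Derivation:
Executing turtle program step by step:
Start: pos=(0,0), heading=0, pen down
RT 45: heading 0 -> 315
LT 90: heading 315 -> 45
RT 141: heading 45 -> 264
FD 12.9: (0,0) -> (-1.348,-12.829) [heading=264, draw]
Final: pos=(-1.348,-12.829), heading=264, 1 segment(s) drawn
Segments drawn: 1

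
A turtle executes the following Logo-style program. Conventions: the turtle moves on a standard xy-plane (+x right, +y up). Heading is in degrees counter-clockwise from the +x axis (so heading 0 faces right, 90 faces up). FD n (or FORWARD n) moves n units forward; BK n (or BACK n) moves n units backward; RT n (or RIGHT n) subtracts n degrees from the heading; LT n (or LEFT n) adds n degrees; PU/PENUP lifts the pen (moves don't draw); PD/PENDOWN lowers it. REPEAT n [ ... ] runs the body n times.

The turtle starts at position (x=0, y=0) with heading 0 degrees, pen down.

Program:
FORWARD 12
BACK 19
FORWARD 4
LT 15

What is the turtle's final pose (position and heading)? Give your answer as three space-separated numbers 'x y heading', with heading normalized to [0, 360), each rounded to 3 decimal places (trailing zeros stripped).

Executing turtle program step by step:
Start: pos=(0,0), heading=0, pen down
FD 12: (0,0) -> (12,0) [heading=0, draw]
BK 19: (12,0) -> (-7,0) [heading=0, draw]
FD 4: (-7,0) -> (-3,0) [heading=0, draw]
LT 15: heading 0 -> 15
Final: pos=(-3,0), heading=15, 3 segment(s) drawn

Answer: -3 0 15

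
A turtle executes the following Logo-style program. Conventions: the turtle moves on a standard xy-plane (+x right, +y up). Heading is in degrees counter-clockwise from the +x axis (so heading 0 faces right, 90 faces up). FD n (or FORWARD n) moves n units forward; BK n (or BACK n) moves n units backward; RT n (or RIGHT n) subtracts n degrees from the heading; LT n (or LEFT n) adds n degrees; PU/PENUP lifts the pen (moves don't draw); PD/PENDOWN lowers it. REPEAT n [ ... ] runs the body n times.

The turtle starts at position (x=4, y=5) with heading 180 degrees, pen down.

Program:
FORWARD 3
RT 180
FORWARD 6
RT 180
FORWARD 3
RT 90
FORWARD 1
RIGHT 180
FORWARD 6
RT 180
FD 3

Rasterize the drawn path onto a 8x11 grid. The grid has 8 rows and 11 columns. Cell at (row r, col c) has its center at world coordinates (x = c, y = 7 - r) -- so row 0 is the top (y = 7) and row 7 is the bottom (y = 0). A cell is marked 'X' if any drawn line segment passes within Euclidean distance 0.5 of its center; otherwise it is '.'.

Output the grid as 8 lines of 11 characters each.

Answer: ...........
....X......
.XXXXXXX...
....X......
....X......
....X......
....X......
....X......

Derivation:
Segment 0: (4,5) -> (1,5)
Segment 1: (1,5) -> (7,5)
Segment 2: (7,5) -> (4,5)
Segment 3: (4,5) -> (4,6)
Segment 4: (4,6) -> (4,0)
Segment 5: (4,0) -> (4,3)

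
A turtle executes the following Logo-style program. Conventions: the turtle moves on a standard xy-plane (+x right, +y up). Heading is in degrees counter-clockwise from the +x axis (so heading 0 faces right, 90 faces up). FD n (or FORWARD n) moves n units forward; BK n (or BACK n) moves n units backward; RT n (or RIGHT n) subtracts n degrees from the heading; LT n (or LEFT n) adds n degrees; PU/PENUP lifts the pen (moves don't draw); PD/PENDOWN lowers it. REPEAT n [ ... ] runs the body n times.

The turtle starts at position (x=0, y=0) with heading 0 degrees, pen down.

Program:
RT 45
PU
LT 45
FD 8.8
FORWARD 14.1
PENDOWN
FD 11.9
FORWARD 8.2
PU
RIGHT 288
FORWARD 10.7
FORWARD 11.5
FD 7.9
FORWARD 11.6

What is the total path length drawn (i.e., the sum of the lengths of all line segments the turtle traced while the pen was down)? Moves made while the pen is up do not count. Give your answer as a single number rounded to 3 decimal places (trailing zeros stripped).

Answer: 20.1

Derivation:
Executing turtle program step by step:
Start: pos=(0,0), heading=0, pen down
RT 45: heading 0 -> 315
PU: pen up
LT 45: heading 315 -> 0
FD 8.8: (0,0) -> (8.8,0) [heading=0, move]
FD 14.1: (8.8,0) -> (22.9,0) [heading=0, move]
PD: pen down
FD 11.9: (22.9,0) -> (34.8,0) [heading=0, draw]
FD 8.2: (34.8,0) -> (43,0) [heading=0, draw]
PU: pen up
RT 288: heading 0 -> 72
FD 10.7: (43,0) -> (46.306,10.176) [heading=72, move]
FD 11.5: (46.306,10.176) -> (49.86,21.113) [heading=72, move]
FD 7.9: (49.86,21.113) -> (52.301,28.627) [heading=72, move]
FD 11.6: (52.301,28.627) -> (55.886,39.659) [heading=72, move]
Final: pos=(55.886,39.659), heading=72, 2 segment(s) drawn

Segment lengths:
  seg 1: (22.9,0) -> (34.8,0), length = 11.9
  seg 2: (34.8,0) -> (43,0), length = 8.2
Total = 20.1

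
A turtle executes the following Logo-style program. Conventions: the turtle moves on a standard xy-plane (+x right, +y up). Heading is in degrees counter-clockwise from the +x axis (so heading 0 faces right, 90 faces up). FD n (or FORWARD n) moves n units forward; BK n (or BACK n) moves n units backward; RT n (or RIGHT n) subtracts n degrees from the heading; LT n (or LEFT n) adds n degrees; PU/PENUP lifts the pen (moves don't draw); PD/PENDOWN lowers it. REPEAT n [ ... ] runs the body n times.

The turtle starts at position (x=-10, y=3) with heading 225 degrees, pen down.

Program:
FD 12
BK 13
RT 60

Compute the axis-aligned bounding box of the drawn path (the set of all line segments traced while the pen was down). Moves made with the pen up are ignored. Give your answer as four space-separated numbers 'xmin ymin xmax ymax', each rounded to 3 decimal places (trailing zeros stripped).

Executing turtle program step by step:
Start: pos=(-10,3), heading=225, pen down
FD 12: (-10,3) -> (-18.485,-5.485) [heading=225, draw]
BK 13: (-18.485,-5.485) -> (-9.293,3.707) [heading=225, draw]
RT 60: heading 225 -> 165
Final: pos=(-9.293,3.707), heading=165, 2 segment(s) drawn

Segment endpoints: x in {-18.485, -10, -9.293}, y in {-5.485, 3, 3.707}
xmin=-18.485, ymin=-5.485, xmax=-9.293, ymax=3.707

Answer: -18.485 -5.485 -9.293 3.707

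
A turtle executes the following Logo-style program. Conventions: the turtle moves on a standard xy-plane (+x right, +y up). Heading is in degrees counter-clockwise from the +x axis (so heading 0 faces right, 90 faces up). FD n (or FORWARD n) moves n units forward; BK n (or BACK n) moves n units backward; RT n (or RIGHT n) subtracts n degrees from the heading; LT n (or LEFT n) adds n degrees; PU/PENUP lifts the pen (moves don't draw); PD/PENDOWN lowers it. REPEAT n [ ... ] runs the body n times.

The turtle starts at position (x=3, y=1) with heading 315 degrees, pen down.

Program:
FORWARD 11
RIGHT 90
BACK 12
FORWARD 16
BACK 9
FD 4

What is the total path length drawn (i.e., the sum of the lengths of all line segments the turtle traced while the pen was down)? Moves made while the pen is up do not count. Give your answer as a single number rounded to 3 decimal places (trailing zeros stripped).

Executing turtle program step by step:
Start: pos=(3,1), heading=315, pen down
FD 11: (3,1) -> (10.778,-6.778) [heading=315, draw]
RT 90: heading 315 -> 225
BK 12: (10.778,-6.778) -> (19.263,1.707) [heading=225, draw]
FD 16: (19.263,1.707) -> (7.95,-9.607) [heading=225, draw]
BK 9: (7.95,-9.607) -> (14.314,-3.243) [heading=225, draw]
FD 4: (14.314,-3.243) -> (11.485,-6.071) [heading=225, draw]
Final: pos=(11.485,-6.071), heading=225, 5 segment(s) drawn

Segment lengths:
  seg 1: (3,1) -> (10.778,-6.778), length = 11
  seg 2: (10.778,-6.778) -> (19.263,1.707), length = 12
  seg 3: (19.263,1.707) -> (7.95,-9.607), length = 16
  seg 4: (7.95,-9.607) -> (14.314,-3.243), length = 9
  seg 5: (14.314,-3.243) -> (11.485,-6.071), length = 4
Total = 52

Answer: 52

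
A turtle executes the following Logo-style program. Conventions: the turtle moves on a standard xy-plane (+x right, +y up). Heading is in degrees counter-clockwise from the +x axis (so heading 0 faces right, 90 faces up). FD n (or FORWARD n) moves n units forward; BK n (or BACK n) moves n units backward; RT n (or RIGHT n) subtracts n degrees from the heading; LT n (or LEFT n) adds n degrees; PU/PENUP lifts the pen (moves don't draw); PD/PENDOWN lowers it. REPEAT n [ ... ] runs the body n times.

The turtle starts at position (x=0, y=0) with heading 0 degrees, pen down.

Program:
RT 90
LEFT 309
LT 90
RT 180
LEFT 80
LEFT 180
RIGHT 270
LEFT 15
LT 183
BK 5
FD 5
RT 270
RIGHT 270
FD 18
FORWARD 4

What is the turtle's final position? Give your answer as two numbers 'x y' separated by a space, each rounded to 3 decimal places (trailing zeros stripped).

Answer: -16.09 15.004

Derivation:
Executing turtle program step by step:
Start: pos=(0,0), heading=0, pen down
RT 90: heading 0 -> 270
LT 309: heading 270 -> 219
LT 90: heading 219 -> 309
RT 180: heading 309 -> 129
LT 80: heading 129 -> 209
LT 180: heading 209 -> 29
RT 270: heading 29 -> 119
LT 15: heading 119 -> 134
LT 183: heading 134 -> 317
BK 5: (0,0) -> (-3.657,3.41) [heading=317, draw]
FD 5: (-3.657,3.41) -> (0,0) [heading=317, draw]
RT 270: heading 317 -> 47
RT 270: heading 47 -> 137
FD 18: (0,0) -> (-13.164,12.276) [heading=137, draw]
FD 4: (-13.164,12.276) -> (-16.09,15.004) [heading=137, draw]
Final: pos=(-16.09,15.004), heading=137, 4 segment(s) drawn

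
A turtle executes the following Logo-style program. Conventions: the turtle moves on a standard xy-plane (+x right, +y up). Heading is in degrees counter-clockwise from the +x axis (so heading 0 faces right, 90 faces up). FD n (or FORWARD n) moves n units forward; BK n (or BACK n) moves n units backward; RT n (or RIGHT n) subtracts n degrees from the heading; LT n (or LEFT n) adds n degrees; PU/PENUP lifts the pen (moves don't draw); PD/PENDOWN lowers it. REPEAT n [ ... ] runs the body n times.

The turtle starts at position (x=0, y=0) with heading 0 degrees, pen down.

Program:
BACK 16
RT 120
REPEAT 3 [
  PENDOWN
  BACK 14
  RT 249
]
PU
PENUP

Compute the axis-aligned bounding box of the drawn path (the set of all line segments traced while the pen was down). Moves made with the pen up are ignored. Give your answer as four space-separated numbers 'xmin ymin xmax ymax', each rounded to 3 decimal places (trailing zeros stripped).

Answer: -22.828 0 0 14.314

Derivation:
Executing turtle program step by step:
Start: pos=(0,0), heading=0, pen down
BK 16: (0,0) -> (-16,0) [heading=0, draw]
RT 120: heading 0 -> 240
REPEAT 3 [
  -- iteration 1/3 --
  PD: pen down
  BK 14: (-16,0) -> (-9,12.124) [heading=240, draw]
  RT 249: heading 240 -> 351
  -- iteration 2/3 --
  PD: pen down
  BK 14: (-9,12.124) -> (-22.828,14.314) [heading=351, draw]
  RT 249: heading 351 -> 102
  -- iteration 3/3 --
  PD: pen down
  BK 14: (-22.828,14.314) -> (-19.917,0.62) [heading=102, draw]
  RT 249: heading 102 -> 213
]
PU: pen up
PU: pen up
Final: pos=(-19.917,0.62), heading=213, 4 segment(s) drawn

Segment endpoints: x in {-22.828, -19.917, -16, -9, 0}, y in {0, 0.62, 12.124, 14.314}
xmin=-22.828, ymin=0, xmax=0, ymax=14.314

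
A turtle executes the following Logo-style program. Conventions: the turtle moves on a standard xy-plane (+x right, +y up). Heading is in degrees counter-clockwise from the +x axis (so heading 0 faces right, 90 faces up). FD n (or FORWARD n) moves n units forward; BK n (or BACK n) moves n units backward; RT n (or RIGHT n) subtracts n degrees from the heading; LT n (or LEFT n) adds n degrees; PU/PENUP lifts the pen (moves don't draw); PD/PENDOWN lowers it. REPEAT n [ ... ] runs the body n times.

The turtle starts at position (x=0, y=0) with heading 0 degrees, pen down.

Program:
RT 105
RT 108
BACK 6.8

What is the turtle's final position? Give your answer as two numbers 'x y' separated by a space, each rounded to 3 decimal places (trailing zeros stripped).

Executing turtle program step by step:
Start: pos=(0,0), heading=0, pen down
RT 105: heading 0 -> 255
RT 108: heading 255 -> 147
BK 6.8: (0,0) -> (5.703,-3.704) [heading=147, draw]
Final: pos=(5.703,-3.704), heading=147, 1 segment(s) drawn

Answer: 5.703 -3.704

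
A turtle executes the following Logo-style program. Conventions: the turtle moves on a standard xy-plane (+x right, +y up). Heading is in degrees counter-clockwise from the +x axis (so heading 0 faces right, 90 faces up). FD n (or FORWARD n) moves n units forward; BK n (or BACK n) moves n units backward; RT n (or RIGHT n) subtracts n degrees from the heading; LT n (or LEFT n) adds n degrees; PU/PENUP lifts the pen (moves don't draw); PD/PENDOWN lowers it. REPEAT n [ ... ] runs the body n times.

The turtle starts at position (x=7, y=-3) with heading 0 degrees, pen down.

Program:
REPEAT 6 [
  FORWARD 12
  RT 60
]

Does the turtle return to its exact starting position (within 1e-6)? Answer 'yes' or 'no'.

Answer: yes

Derivation:
Executing turtle program step by step:
Start: pos=(7,-3), heading=0, pen down
REPEAT 6 [
  -- iteration 1/6 --
  FD 12: (7,-3) -> (19,-3) [heading=0, draw]
  RT 60: heading 0 -> 300
  -- iteration 2/6 --
  FD 12: (19,-3) -> (25,-13.392) [heading=300, draw]
  RT 60: heading 300 -> 240
  -- iteration 3/6 --
  FD 12: (25,-13.392) -> (19,-23.785) [heading=240, draw]
  RT 60: heading 240 -> 180
  -- iteration 4/6 --
  FD 12: (19,-23.785) -> (7,-23.785) [heading=180, draw]
  RT 60: heading 180 -> 120
  -- iteration 5/6 --
  FD 12: (7,-23.785) -> (1,-13.392) [heading=120, draw]
  RT 60: heading 120 -> 60
  -- iteration 6/6 --
  FD 12: (1,-13.392) -> (7,-3) [heading=60, draw]
  RT 60: heading 60 -> 0
]
Final: pos=(7,-3), heading=0, 6 segment(s) drawn

Start position: (7, -3)
Final position: (7, -3)
Distance = 0; < 1e-6 -> CLOSED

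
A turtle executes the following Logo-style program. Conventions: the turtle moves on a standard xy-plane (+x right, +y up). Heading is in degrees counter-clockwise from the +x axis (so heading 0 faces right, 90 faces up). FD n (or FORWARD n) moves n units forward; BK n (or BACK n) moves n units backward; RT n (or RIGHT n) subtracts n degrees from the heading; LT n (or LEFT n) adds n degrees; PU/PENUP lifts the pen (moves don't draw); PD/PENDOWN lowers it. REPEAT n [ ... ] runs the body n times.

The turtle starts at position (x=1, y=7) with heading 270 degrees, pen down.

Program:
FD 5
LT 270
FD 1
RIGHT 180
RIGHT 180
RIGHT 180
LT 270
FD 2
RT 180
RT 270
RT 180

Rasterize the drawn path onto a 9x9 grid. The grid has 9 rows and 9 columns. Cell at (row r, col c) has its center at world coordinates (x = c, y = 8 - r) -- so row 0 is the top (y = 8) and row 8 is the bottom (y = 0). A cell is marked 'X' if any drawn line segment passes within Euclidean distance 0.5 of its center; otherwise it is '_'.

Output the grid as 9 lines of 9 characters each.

Segment 0: (1,7) -> (1,2)
Segment 1: (1,2) -> (-0,2)
Segment 2: (-0,2) -> (-0,0)

Answer: _________
_X_______
_X_______
_X_______
_X_______
_X_______
XX_______
X________
X________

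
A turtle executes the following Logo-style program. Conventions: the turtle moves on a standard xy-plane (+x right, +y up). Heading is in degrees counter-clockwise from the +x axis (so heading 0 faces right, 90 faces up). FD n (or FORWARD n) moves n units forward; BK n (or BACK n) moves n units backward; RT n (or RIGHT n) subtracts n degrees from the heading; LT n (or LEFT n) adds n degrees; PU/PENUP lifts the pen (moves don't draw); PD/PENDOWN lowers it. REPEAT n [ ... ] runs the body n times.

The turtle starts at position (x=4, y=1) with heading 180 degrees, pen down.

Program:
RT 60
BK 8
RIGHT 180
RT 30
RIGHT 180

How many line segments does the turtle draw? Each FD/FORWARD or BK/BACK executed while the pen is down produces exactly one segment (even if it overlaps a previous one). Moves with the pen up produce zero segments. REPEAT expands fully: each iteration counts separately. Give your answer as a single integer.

Answer: 1

Derivation:
Executing turtle program step by step:
Start: pos=(4,1), heading=180, pen down
RT 60: heading 180 -> 120
BK 8: (4,1) -> (8,-5.928) [heading=120, draw]
RT 180: heading 120 -> 300
RT 30: heading 300 -> 270
RT 180: heading 270 -> 90
Final: pos=(8,-5.928), heading=90, 1 segment(s) drawn
Segments drawn: 1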